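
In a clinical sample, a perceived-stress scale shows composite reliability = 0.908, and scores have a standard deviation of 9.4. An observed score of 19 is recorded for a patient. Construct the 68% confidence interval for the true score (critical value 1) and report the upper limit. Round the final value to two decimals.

The standard error of measurement is 9.4000*√(1 − 0.9080) ≃ 9.4000*0.3033 ≃ 2.8512.
Margin = 1 * 2.8512 ≃ 2.8512
Upper limit = 19 + 2.8512 ≃ 21.8512

21.85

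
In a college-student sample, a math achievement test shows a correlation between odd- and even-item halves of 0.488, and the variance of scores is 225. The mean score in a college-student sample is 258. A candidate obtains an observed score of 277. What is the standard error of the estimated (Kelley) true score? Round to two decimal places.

7.13

σ = 225^(1/2) = 15.000
Spearman-Brown: r = 2(0.488) / (1 + 0.488) = 0.976 / 1.488 ≈ 0.656
SE_est = 15.000·√[r(1 − r)] ≈ 7.126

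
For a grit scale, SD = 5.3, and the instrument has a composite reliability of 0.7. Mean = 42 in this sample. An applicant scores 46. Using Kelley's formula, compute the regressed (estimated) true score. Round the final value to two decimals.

44.80

Estimated true score = 0.700×46 + (1 − 0.700)×42 ≃ 44.800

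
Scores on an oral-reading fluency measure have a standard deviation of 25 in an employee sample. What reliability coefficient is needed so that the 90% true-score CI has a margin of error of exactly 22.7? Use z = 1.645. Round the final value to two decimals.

SEM needed = half-width / z = 22.7/1.645 ≃ 13.7994
Required reliability = 1 − (SEM/SD)² = 1 − 0.3047 ≃ 0.6953

0.70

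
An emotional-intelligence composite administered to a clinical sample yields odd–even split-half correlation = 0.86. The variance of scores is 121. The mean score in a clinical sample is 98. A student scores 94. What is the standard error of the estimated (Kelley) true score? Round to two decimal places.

2.90

SD = √121 = 11.0000
Full-length reliability (Spearman-Brown) = 2(0.86)/(1+0.86) ≈ 0.9247
SE_est = 11.0000·√[r(1 − r)] ≈ 2.9021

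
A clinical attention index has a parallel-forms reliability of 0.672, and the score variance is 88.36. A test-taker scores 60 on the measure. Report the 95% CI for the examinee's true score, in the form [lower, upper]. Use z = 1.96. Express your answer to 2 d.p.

SD = √88.36 = 9.4000
The standard error of measurement is 9.4000·√(1 − 0.6720) ≃ 9.4000·0.5727 ≃ 5.3835.
Margin = 1.96 · 5.3835 ≃ 10.5517
95% CI: 60 ± 10.5517 = [49.4483, 70.5517]

[49.45, 70.55]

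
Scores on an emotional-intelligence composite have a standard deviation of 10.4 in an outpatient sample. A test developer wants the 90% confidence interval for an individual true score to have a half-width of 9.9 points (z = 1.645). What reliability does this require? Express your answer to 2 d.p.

0.67

Required SEM = 9.9 / 1.645 ≈ 6.0182
r = 1 − (SEM / SD)² = 1 − (6.0182 / 10.4)² ≈ 1 − 0.3349 ≈ 0.6651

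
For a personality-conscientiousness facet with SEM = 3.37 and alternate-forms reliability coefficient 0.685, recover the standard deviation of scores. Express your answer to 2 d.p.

SD = 3.37 / √(1 − 0.685) ≈ 6.004

6.00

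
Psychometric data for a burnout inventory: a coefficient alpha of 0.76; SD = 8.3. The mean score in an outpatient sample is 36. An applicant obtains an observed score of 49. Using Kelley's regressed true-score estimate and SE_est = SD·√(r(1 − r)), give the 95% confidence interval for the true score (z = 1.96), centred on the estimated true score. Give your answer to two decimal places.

T̂ = 0.7600(49) + 0.2400(36) ≈ 45.8800
SE_est = SD × √(r(1 − r)) = 8.3000 × √0.1824 ≈ 8.3000 × 0.4271 ≈ 3.5448
CI = 45.8800 ± 1.96 × 3.5448 → [38.9322, 52.8278]

[38.93, 52.83]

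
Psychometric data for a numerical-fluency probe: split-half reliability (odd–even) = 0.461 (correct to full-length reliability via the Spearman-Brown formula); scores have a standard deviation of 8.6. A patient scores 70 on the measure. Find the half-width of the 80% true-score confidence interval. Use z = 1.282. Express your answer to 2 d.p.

6.70

Full-length reliability (Spearman-Brown) = 2(0.461)/(1+0.461) ≈ 0.63107
SEM = 8.60000·√(1 − 0.63107) ≈ 5.22357
Margin = 1.282 · 5.22357 ≈ 6.69662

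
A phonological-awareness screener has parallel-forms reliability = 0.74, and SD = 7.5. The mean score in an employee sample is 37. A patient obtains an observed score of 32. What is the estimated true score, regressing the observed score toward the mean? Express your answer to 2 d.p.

T̂ = 0.740(32) + 0.260(37) ≈ 33.300

33.30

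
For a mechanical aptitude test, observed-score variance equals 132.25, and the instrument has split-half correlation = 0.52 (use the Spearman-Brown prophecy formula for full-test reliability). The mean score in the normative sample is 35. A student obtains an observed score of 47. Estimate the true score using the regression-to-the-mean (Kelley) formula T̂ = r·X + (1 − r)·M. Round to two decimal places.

43.21

r_full = 2·0.52 / (1 + 0.52) ≈ 0.6842
T̂ = r·X + (1 − r)·M = 0.6842*47 + 0.3158*35 ≈ 32.1579 + 11.0526 ≈ 43.2105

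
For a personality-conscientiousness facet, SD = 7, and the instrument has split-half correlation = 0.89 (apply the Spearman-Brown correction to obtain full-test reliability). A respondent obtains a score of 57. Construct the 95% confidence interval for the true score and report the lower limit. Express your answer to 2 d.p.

53.69

r_full = 2·0.89 / (1 + 0.89) ≈ 0.942
SEM = 7.000 * √(1 − 0.942) = 7.000 * √0.058 ≈ 7.000 * 0.241 ≈ 1.689
1.96 * SEM ≈ 3.310
Lower bound: 57 − 3.310 = 53.690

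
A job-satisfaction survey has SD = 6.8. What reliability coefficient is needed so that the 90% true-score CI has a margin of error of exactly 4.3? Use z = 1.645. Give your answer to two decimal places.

Required SEM = 4.3 / 1.645 ≈ 2.614
Required reliability = 1 − (SEM/SD)² = 1 − 0.148 ≈ 0.852

0.85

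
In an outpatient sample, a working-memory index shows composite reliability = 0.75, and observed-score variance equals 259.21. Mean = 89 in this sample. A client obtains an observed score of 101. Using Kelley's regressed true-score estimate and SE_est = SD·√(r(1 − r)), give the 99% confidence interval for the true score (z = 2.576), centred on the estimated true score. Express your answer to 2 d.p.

[80.04, 115.96]

σ = 259.21^(1/2) = 16.10000
Estimated true score = 0.75000·101 + (1 − 0.75000)·89 ≈ 98.00000
SE_est = 16.10000·√[r(1 − r)] ≈ 6.97150
CI = 98.00000 ± 2.576 · 6.97150 → [80.04140, 115.95860]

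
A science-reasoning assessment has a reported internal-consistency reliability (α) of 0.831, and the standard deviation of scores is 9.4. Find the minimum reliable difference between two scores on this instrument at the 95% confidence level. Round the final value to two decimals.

SEM = 9.4000 × √(1 − 0.8310) = 9.4000 × √0.1690 ≃ 9.4000 × 0.4111 ≃ 3.8643
SE_diff = SEM × √2 ≃ 3.8643 × 1.4142 ≃ 5.4650
Smallest detectable difference = 1.96×5.4650 ≃ 10.7113

10.71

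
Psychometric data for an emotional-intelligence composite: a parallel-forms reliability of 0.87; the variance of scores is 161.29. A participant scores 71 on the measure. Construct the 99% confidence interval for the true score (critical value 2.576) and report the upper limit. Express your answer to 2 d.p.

σ = 161.29^(1/2) = 12.7000
SEM = 12.7000×√(1 − 0.8700) ≈ 4.5791
Half-width = 2.576×4.5791 ≈ 11.7956
Upper limit = 71 + 11.7956 ≈ 82.7956

82.80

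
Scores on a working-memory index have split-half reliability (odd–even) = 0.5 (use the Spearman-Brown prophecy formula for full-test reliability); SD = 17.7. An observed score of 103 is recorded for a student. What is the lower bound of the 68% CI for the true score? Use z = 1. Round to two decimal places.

92.78

Full-length reliability (Spearman-Brown) = 2(0.5)/(1+0.5) ≃ 0.66667
The standard error of measurement is 17.70000*√(1 − 0.66667) ≃ 17.70000*0.57735 ≃ 10.21910.
Half-width = 1*10.21910 ≃ 10.21910
Lower bound: 103 − 10.21910 = 92.78090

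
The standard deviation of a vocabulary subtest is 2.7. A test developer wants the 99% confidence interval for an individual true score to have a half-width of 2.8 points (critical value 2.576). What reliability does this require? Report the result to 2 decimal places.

0.84

Required SEM = 2.8 / 2.576 ≈ 1.087
r = 1 − (SEM / SD)² = 1 − (1.087 / 2.7)² ≈ 1 − 0.162 ≈ 0.838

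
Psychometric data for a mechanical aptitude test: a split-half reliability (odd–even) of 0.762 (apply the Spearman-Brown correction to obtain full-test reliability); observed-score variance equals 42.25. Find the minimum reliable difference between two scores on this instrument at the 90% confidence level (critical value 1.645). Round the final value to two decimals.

σ = 42.25^(1/2) = 6.500
Spearman-Brown: r = 2(0.762) / (1 + 0.762) = 1.524 / 1.762 ≈ 0.865
The standard error of measurement is 6.500*√(1 − 0.865) ≈ 6.500*0.368 ≈ 2.389.
SE_diff = √2 * SEM ≈ 3.378
Minimum reliable difference = 1.645 * SE_diff ≈ 1.645 * 3.378 ≈ 5.558

5.56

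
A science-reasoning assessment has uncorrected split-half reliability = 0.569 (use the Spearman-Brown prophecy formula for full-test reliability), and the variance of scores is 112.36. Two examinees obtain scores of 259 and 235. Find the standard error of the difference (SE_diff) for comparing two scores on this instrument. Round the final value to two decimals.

SD = √112.36 ≈ 10.600
Spearman-Brown: r = 2(0.569) / (1 + 0.569) = 1.138 / 1.569 ≈ 0.725
The standard error of measurement is 10.600·√(1 − 0.725) ≈ 10.600·0.524 ≈ 5.556.
SE_diff = √2 · SEM ≈ 7.857

7.86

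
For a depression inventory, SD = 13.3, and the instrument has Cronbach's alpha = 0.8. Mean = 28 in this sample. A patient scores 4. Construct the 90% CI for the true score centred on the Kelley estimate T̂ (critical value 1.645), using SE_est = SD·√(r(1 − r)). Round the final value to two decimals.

[0.05, 17.55]

T̂ = r·X + (1 − r)·M = 0.8000*4 + 0.2000*28 = 3.2000 + 5.6000 ≈ 8.8000
SE_est = 13.3000·√[r(1 − r)] ≈ 5.3200
CI = 8.8000 ± 1.645 * 5.3200 → [0.0486, 17.5514]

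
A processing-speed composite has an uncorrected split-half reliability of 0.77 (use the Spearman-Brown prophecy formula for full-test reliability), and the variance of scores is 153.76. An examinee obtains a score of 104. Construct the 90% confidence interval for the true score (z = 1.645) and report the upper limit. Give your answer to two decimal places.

111.35

SD = √153.76 ≈ 12.4000
Full-length reliability (Spearman-Brown) = 2(0.77)/(1+0.77) ≈ 0.8701
SEM = 12.4000·√(1 − 0.8701) ≈ 4.4699
Half-width = 1.645·4.4699 ≈ 7.3530
Upper limit = 104 + 7.3530 ≈ 111.3530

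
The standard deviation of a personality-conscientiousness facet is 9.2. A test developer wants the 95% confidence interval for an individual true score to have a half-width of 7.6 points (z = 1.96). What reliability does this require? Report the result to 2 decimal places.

0.82

SEM needed = half-width / z = 7.6/1.96 ≈ 3.878
r = 1 − (3.878/9.2)² ≈ 1 − 0.178 ≈ 0.822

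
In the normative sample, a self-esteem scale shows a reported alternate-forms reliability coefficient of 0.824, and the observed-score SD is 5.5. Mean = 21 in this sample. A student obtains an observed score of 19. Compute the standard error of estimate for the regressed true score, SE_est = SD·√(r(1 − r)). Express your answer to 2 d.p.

2.09

SE_est = 5.50000·√(0.82400·0.17600) ≈ 2.09451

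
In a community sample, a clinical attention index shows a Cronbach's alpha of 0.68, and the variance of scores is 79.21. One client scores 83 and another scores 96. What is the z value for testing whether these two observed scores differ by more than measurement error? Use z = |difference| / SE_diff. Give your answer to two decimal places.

SD = √79.21 ≈ 8.90000
The standard error of measurement is 8.90000×√(1 − 0.68000) ≈ 8.90000×0.56569 ≈ 5.03460.
Standard error of the difference = 5.03460·√2 ≈ 7.12000
z = |83 − 96| / 7.12000 = 13 / 7.12000 ≈ 1.82584

1.83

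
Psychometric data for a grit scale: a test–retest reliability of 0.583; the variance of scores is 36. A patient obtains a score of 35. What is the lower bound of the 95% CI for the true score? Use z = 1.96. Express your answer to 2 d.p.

27.41

SD = √36 = 6.000
The standard error of measurement is 6.000×√(1 − 0.583) ≈ 6.000×0.646 ≈ 3.875.
Margin = 1.96 × 3.875 ≈ 7.594
Lower limit = 35 − 7.594 ≈ 27.406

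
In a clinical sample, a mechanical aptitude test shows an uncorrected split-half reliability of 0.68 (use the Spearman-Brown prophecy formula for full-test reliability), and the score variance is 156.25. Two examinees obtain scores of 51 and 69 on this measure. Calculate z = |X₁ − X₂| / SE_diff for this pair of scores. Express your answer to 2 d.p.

SD = √156.25 ≈ 12.500
Full-length reliability (Spearman-Brown) = 2(0.68)/(1+0.68) ≈ 0.810
The standard error of measurement is 12.500·√(1 − 0.810) ≈ 12.500·0.436 ≈ 5.455.
SE_diff = √2 · SEM ≈ 7.715
z = |51 − 69| / 7.715 = 18 / 7.715 ≈ 2.333

2.33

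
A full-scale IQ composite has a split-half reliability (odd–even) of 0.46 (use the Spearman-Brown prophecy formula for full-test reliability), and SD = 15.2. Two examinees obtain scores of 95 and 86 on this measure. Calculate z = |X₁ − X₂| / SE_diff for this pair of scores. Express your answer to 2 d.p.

Full-length reliability (Spearman-Brown) = 2(0.46)/(1+0.46) ≈ 0.630
SEM = 15.200 × √(1 − 0.630) = 15.200 × √0.370 ≈ 15.200 × 0.608 ≈ 9.244
Standard error of the difference = 9.244·√2 ≈ 13.073
z = |95 − 86| / 13.073 = 9 / 13.073 ≈ 0.688

0.69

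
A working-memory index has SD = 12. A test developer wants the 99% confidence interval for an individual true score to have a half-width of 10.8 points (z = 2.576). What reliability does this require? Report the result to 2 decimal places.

SEM needed = half-width / z = 10.8/2.576 ≈ 4.193
Required reliability = 1 − (SEM/SD)² = 1 − 0.122 ≈ 0.878

0.88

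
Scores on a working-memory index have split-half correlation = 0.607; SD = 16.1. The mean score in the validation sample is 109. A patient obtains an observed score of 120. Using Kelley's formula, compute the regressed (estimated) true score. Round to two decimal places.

117.31

r_full = 2·0.607 / (1 + 0.607) ≈ 0.75544
Estimated true score = 0.75544*120 + (1 − 0.75544)*109 ≈ 117.30989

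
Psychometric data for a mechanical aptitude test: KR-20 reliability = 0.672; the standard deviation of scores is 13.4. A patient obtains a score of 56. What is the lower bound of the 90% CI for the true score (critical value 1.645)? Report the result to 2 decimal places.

The standard error of measurement is 13.40000×√(1 − 0.67200) ≈ 13.40000×0.57271 ≈ 7.67435.
Half-width = 1.645×7.67435 ≈ 12.62431
Lower bound: 56 − 12.62431 = 43.37569

43.38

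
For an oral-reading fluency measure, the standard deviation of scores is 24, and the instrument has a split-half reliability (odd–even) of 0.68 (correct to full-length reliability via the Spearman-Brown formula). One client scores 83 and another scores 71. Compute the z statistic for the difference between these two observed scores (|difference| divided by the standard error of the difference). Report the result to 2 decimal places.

Spearman-Brown: r = 2(0.68) / (1 + 0.68) = 1.360 / 1.680 ≈ 0.810
SEM = 24.000 * √(1 − 0.810) = 24.000 * √0.190 ≈ 24.000 * 0.436 ≈ 10.474
SE_diff = SEM * √2 ≈ 10.474 * 1.414 ≈ 14.813
z = 12 / 14.813 ≈ 0.810

0.81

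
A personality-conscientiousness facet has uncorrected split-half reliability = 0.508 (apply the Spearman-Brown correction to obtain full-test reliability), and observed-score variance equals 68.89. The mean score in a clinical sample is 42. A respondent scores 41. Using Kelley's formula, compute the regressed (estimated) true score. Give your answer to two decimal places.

Spearman-Brown: r = 2(0.508) / (1 + 0.508) = 1.0160 / 1.5080 ≃ 0.6737
Estimated true score = 0.6737·41 + (1 − 0.6737)·42 ≃ 41.3263

41.33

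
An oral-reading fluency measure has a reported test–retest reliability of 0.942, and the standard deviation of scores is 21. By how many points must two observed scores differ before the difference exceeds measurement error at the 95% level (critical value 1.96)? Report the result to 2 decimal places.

SEM = 21.000×√(1 − 0.942) ≃ 5.057
SE_diff = SEM × √2 ≃ 5.057 × 1.414 ≃ 7.152
Minimum reliable difference = 1.96 × SE_diff ≃ 1.96 × 7.152 ≃ 14.019

14.02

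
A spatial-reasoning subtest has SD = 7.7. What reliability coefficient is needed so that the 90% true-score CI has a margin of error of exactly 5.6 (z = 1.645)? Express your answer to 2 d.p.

SEM needed = half-width / z = 5.6/1.645 ≈ 3.4043
r = 1 − (3.4043/7.7)² ≈ 1 − 0.1955 ≈ 0.8045

0.80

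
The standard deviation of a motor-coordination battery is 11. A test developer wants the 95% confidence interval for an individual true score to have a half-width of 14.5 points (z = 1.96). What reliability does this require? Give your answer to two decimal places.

0.55

Required SEM = 14.5 / 1.96 ≃ 7.39796
r = 1 − (SEM / SD)² = 1 − (7.39796 / 11)² ≃ 1 − 0.45231 ≃ 0.54769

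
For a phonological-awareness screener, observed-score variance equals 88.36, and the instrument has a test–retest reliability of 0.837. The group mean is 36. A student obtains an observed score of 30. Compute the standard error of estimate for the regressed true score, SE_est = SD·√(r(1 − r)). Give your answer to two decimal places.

SD = √88.36 ≃ 9.40000
SE_est = SD * √(r(1 − r)) = 9.40000 * √0.13643 ≃ 9.40000 * 0.36937 ≃ 3.47204

3.47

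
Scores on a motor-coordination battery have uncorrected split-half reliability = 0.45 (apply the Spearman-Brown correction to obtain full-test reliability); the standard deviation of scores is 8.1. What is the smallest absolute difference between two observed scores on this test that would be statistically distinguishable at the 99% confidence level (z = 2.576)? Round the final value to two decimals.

r_full = 2·0.45 / (1 + 0.45) ≈ 0.621
SEM = 8.100 × √(1 − 0.621) = 8.100 × √0.379 ≈ 8.100 × 0.616 ≈ 4.989
Standard error of the difference = 4.989·√2 ≈ 7.055
Smallest detectable difference = 2.576×7.055 ≈ 18.174

18.17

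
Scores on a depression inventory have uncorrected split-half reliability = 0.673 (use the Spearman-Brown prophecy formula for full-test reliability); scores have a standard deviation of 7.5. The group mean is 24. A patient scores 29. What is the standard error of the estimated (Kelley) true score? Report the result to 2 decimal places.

2.97

r_full = 2·0.673 / (1 + 0.673) ≃ 0.8045
SE_est = 7.5000*√(0.8045*0.1955) ≃ 2.9741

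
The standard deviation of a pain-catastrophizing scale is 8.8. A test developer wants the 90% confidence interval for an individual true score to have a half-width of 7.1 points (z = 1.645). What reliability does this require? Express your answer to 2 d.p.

Required SEM = 7.1 / 1.645 ≈ 4.3161
r = 1 − (4.3161/8.8)² ≈ 1 − 0.2406 ≈ 0.7594

0.76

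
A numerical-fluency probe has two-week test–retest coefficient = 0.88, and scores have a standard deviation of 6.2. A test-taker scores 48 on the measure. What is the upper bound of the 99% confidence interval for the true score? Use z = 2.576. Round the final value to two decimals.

53.53

SEM = 6.200·√(1 − 0.880) ≃ 2.148
Margin = 2.576 · 2.148 ≃ 5.533
Upper limit = 48 + 5.533 ≃ 53.533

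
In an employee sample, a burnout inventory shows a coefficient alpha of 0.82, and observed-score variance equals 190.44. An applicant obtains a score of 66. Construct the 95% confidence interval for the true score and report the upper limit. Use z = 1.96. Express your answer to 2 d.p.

SD = √190.44 ≈ 13.8000
The standard error of measurement is 13.8000*√(1 − 0.8200) ≈ 13.8000*0.4243 ≈ 5.8548.
Half-width = 1.96*5.8548 ≈ 11.4755
Upper bound: 66 + 11.4755 = 77.4755

77.48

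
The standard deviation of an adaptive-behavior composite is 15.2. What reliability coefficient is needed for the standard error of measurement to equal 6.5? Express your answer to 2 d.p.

Required reliability = 1 − (SEM/SD)² = 1 − 0.183 ≈ 0.817

0.82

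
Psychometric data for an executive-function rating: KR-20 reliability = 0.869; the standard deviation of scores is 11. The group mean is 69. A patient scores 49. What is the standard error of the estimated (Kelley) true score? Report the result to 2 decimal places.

3.71

SE_est = SD * √(r(1 − r)) = 11.000 * √0.114 ≈ 11.000 * 0.337 ≈ 3.711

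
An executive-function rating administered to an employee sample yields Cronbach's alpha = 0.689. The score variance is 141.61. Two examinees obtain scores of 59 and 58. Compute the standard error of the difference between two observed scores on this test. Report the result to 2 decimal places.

9.39

σ = 141.61^(1/2) = 11.900
SEM = 11.900 * √(1 − 0.689) = 11.900 * √0.311 ≃ 11.900 * 0.558 ≃ 6.636
SE_diff = √2 * SEM ≃ 9.385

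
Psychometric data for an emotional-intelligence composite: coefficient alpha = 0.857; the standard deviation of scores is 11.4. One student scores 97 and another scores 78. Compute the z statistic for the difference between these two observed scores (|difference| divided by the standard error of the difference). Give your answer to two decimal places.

SEM = 11.400 × √(1 − 0.857) = 11.400 × √0.143 ≈ 11.400 × 0.378 ≈ 4.311
Standard error of the difference = 4.311·√2 ≈ 6.097
z = |97 − 78| / 6.097 = 19 / 6.097 ≈ 3.116

3.12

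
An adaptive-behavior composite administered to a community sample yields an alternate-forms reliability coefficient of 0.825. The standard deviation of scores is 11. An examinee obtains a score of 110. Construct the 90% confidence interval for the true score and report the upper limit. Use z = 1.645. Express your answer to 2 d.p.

SEM = 11.00000 × √(1 − 0.82500) = 11.00000 × √0.17500 ≃ 11.00000 × 0.41833 ≃ 4.60163
Half-width = 1.645×4.60163 ≃ 7.56968
Upper bound: 110 + 7.56968 = 117.56968

117.57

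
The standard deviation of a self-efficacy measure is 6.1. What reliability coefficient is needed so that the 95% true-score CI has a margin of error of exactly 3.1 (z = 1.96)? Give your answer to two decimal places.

Required SEM = 3.1 / 1.96 ≈ 1.5816
r = 1 − (SEM / SD)² = 1 − (1.5816 / 6.1)² ≈ 1 − 0.0672 ≈ 0.9328

0.93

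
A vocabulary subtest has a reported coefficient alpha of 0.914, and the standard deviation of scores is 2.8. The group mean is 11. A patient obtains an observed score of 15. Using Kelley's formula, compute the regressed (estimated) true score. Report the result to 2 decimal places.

T̂ = 0.91400(15) + 0.08600(11) ≃ 14.65600

14.66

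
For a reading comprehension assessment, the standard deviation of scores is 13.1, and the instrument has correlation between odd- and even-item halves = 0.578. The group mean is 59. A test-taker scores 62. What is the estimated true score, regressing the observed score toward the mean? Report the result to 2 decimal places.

Spearman-Brown: r = 2(0.578) / (1 + 0.578) = 1.1560 / 1.5780 ≈ 0.7326
T̂ = 0.7326(62) + 0.2674(59) ≈ 61.1977

61.20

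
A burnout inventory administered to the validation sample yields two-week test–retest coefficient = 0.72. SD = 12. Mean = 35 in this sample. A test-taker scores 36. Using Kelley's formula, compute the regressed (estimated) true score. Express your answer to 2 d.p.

35.72

T̂ = r·X + (1 − r)·M = 0.720×36 + 0.280×35 = 25.920 + 9.800 ≈ 35.720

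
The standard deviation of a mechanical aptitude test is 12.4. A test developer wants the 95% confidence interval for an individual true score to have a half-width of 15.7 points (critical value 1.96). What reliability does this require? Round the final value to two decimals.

0.58

SEM needed = half-width / z = 15.7/1.96 ≈ 8.010
Required reliability = 1 − (SEM/SD)² = 1 − 0.417 ≈ 0.583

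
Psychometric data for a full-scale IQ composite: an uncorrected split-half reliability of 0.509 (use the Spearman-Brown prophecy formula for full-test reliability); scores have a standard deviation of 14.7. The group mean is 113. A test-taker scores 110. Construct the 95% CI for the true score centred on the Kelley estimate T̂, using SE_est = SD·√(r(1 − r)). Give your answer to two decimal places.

[97.48, 124.48]

Spearman-Brown: r = 2(0.509) / (1 + 0.509) = 1.0180 / 1.5090 ≈ 0.6746
Estimated true score = 0.6746*110 + (1 − 0.6746)*113 ≈ 110.9761
SE_est = 14.7000·√[r(1 − r)] ≈ 6.8872
95% CI: 110.9761 ± 13.4989 ≈ (97.4772, 124.4751)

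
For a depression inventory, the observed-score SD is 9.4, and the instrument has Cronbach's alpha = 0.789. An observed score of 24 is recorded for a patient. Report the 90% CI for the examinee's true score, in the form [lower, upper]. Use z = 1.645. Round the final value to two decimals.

The standard error of measurement is 9.400×√(1 − 0.789) ≈ 9.400×0.459 ≈ 4.318.
Half-width = 1.645×4.318 ≈ 7.103
Interval: (16.897, 31.103)

[16.90, 31.10]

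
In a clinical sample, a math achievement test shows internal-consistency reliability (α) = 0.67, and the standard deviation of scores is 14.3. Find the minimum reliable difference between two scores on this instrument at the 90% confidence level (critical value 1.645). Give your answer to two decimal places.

The standard error of measurement is 14.300*√(1 − 0.670) ≈ 14.300*0.574 ≈ 8.215.
Standard error of the difference = 8.215·√2 ≈ 11.617
Minimum reliable difference = 1.645 * SE_diff ≈ 1.645 * 11.617 ≈ 19.111

19.11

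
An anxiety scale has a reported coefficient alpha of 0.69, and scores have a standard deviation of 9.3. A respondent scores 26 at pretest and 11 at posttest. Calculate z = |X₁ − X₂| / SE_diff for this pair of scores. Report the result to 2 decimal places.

SEM = 9.30000*√(1 − 0.69000) ≈ 5.17802
SE_diff = √2 * SEM ≈ 7.32283
z = |26 − 11| / 7.32283 = 15 / 7.32283 ≈ 2.04839

2.05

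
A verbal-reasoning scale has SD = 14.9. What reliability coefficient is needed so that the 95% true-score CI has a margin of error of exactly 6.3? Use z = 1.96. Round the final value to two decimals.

SEM needed = half-width / z = 6.3/1.96 ≈ 3.2143
r = 1 − (3.2143/14.9)² ≈ 1 − 0.0465 ≈ 0.9535

0.95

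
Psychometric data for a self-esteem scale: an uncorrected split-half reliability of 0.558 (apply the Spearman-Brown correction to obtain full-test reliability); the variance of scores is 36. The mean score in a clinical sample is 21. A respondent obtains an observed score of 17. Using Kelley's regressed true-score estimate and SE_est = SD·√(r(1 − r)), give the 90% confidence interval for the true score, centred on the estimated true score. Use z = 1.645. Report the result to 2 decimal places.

[13.69, 22.58]

SD = √36 = 6.0000
r_full = 2·0.558 / (1 + 0.558) ≈ 0.7163
T̂ = 0.7163(17) + 0.2837(21) ≈ 18.1348
SE_est = 6.0000*√(0.7163*0.2837) ≈ 2.7047
CI = 18.1348 ± 1.645 * 2.7047 → [13.6855, 22.5841]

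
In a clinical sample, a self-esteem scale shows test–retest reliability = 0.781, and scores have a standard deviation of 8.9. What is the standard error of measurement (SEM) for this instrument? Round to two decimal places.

The standard error of measurement is 8.90000×√(1 − 0.78100) ≃ 8.90000×0.46797 ≃ 4.16497.

4.16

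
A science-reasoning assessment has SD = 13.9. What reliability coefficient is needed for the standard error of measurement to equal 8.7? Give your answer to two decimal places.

Required reliability = 1 − (SEM/SD)² = 1 − 0.39175 ≈ 0.60825

0.61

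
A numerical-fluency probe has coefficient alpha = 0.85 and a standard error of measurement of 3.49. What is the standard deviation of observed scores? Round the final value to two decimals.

9.01

SD = 3.49 / √(1 − 0.85) ≈ 9.011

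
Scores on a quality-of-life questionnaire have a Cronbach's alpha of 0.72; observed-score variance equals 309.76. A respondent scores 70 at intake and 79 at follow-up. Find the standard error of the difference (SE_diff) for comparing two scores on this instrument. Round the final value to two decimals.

13.17

SD = √309.76 = 17.6000
SEM = 17.6000 × √(1 − 0.7200) = 17.6000 × √0.2800 ≃ 17.6000 × 0.5292 ≃ 9.3130
SE_diff = SEM × √2 ≃ 9.3130 × 1.4142 ≃ 13.1706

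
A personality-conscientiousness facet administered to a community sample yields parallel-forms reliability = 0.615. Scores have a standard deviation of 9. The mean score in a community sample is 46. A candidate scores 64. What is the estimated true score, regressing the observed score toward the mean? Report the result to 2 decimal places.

57.07

T̂ = 0.6150(64) + 0.3850(46) ≈ 57.0700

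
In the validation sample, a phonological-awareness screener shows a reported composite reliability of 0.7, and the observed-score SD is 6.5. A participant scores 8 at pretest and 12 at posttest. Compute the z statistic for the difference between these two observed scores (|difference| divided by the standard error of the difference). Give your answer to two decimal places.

0.79

The standard error of measurement is 6.500×√(1 − 0.700) ≈ 6.500×0.548 ≈ 3.560.
SE_diff = √2 × SEM ≈ 5.035
z = |8 − 12| / 5.035 = 4 / 5.035 ≈ 0.794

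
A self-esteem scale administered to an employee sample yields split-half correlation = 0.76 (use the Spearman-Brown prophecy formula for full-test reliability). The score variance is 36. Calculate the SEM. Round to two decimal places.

SD = √36 ≈ 6.0000
Spearman-Brown: r = 2(0.76) / (1 + 0.76) = 1.5200 / 1.7600 ≈ 0.8636
SEM = 6.0000 × √(1 − 0.8636) = 6.0000 × √0.1364 ≈ 6.0000 × 0.3693 ≈ 2.2156

2.22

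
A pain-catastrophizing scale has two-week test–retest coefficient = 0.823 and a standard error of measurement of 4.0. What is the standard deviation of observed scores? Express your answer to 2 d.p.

9.51

σ = SEM·(1 − r)^(−1/2) ≈ 4.0*2.3769 ≈ 9.5077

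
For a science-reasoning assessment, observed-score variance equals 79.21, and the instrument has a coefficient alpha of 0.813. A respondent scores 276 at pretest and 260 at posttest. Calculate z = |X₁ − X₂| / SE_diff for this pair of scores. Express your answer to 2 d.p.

2.94

SD = √79.21 = 8.9000
SEM = 8.9000 × √(1 − 0.8130) = 8.9000 × √0.1870 ≈ 8.9000 × 0.4324 ≈ 3.8487
SE_diff = SEM × √2 ≈ 3.8487 × 1.4142 ≈ 5.4428
z = 16 / 5.4428 ≈ 2.9396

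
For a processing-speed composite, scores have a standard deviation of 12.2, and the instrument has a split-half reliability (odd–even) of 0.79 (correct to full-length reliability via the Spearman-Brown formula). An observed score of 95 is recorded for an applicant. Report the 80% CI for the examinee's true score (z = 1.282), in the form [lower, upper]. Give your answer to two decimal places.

[89.64, 100.36]

Spearman-Brown: r = 2(0.79) / (1 + 0.79) = 1.5800 / 1.7900 ≃ 0.8827
SEM = 12.2000×√(1 − 0.8827) ≃ 4.1787
Half-width = 1.282×4.1787 ≃ 5.3571
Interval: (89.6429, 100.3571)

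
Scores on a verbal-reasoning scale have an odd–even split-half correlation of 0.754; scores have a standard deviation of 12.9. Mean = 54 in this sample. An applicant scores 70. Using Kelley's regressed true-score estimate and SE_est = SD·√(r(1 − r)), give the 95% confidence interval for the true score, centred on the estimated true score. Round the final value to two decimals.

[58.98, 76.54]

Full-length reliability (Spearman-Brown) = 2(0.754)/(1+0.754) ≈ 0.860
T̂ = r·X + (1 − r)·M = 0.860·70 + 0.140·54 ≈ 60.182 + 7.574 ≈ 67.756
SE_est = SD · √(r(1 − r)) = 12.900 · √0.121 ≈ 12.900 · 0.347 ≈ 4.479
95% CI: 67.756 ± 8.780 ≈ (58.976, 76.536)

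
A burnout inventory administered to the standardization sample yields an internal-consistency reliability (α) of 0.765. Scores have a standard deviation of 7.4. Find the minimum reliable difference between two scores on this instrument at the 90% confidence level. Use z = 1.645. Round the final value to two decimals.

The standard error of measurement is 7.40000×√(1 − 0.76500) ≈ 7.40000×0.48477 ≈ 3.58728.
SE_diff = SEM × √2 ≈ 3.58728 × 1.41421 ≈ 5.07318
Minimum reliable difference = 1.645 × SE_diff ≈ 1.645 × 5.07318 ≈ 8.34539

8.35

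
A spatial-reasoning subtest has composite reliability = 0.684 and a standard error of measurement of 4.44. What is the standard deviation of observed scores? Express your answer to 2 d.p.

7.90

σ = SEM·(1 − r)^(−1/2) ≃ 4.44·1.77892 ≃ 7.89841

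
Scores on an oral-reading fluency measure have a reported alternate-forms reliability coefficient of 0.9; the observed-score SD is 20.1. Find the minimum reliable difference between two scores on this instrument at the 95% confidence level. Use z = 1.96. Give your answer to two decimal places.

SEM = 20.10000 · √(1 − 0.90000) = 20.10000 · √0.10000 ≈ 20.10000 · 0.31623 ≈ 6.35618
SE_diff = √2 · SEM ≈ 8.98899
Minimum reliable difference = 1.96 · SE_diff ≈ 1.96 · 8.98899 ≈ 17.61843

17.62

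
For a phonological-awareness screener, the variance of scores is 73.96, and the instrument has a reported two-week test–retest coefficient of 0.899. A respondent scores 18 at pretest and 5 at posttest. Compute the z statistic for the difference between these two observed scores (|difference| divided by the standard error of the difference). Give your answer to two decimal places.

SD = √73.96 ≈ 8.6000
SEM = 8.6000 * √(1 − 0.8990) = 8.6000 * √0.1010 ≈ 8.6000 * 0.3178 ≈ 2.7331
SE_diff = SEM * √2 ≈ 2.7331 * 1.4142 ≈ 3.8652
z = |18 − 5| / 3.8652 = 13 / 3.8652 ≈ 3.3633

3.36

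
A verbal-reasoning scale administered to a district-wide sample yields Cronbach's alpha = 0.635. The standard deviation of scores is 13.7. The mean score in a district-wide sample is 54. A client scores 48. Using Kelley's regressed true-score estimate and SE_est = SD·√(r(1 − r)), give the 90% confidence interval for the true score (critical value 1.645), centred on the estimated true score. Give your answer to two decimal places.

[39.34, 61.04]

T̂ = r·X + (1 − r)·M = 0.63500×48 + 0.36500×54 = 30.48000 + 19.71000 ≈ 50.19000
SE_est = 13.70000·√[r(1 − r)] ≈ 6.59559
CI = 50.19000 ± 1.645 × 6.59559 → [39.34025, 61.03975]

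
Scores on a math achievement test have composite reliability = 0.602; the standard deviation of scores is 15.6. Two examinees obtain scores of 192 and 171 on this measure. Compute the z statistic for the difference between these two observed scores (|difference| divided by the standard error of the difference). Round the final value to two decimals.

1.51

SEM = 15.6000·√(1 − 0.6020) ≈ 9.8416
Standard error of the difference = 9.8416·√2 ≈ 13.9181
z = |192 − 171| / 13.9181 = 21 / 13.9181 ≈ 1.5088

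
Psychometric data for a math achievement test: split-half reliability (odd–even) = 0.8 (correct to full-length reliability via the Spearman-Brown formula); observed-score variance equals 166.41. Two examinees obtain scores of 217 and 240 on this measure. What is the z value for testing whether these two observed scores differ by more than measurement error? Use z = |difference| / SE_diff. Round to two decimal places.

3.78

SD = √166.41 ≈ 12.900
r_full = 2·0.8 / (1 + 0.8) ≈ 0.889
SEM = 12.900 · √(1 − 0.889) = 12.900 · √0.111 ≈ 12.900 · 0.333 ≈ 4.300
SE_diff = √2 · SEM ≈ 6.081
z = |217 − 240| / 6.081 = 23 / 6.081 ≈ 3.782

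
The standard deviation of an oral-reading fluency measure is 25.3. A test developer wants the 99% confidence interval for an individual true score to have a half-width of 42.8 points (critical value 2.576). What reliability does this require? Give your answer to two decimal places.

SEM needed = half-width / z = 42.8/2.576 ≃ 16.61491
r = 1 − (SEM / SD)² = 1 − (16.61491 / 25.3)² ≃ 1 − 0.43128 ≃ 0.56872

0.57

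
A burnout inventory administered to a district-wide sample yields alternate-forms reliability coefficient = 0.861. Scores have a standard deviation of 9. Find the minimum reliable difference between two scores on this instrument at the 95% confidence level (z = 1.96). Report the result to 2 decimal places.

SEM = 9.0000·√(1 − 0.8610) ≃ 3.3554
Standard error of the difference = 3.3554·√2 ≃ 4.7453
Minimum reliable difference = 1.96 · SE_diff ≃ 1.96 · 4.7453 ≃ 9.3008

9.30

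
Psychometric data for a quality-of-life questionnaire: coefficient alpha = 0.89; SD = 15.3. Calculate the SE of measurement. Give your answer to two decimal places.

SEM = 15.3000 * √(1 − 0.8900) = 15.3000 * √0.1100 ≈ 15.3000 * 0.3317 ≈ 5.0744

5.07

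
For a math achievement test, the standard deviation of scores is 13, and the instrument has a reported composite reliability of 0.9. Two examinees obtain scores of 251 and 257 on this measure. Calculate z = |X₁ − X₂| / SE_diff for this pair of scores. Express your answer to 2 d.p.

The standard error of measurement is 13.000×√(1 − 0.900) ≈ 13.000×0.316 ≈ 4.111.
SE_diff = √2 × SEM ≈ 5.814
z = |251 − 257| / 5.814 = 6 / 5.814 ≈ 1.032

1.03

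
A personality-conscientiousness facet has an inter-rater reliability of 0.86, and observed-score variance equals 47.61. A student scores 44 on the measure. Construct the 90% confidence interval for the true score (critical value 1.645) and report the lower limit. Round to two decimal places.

39.75

SD = √47.61 = 6.90000
SEM = 6.90000 * √(1 − 0.86000) = 6.90000 * √0.14000 ≃ 6.90000 * 0.37417 ≃ 2.58174
1.645 * SEM ≃ 4.24697
Lower limit = 44 − 4.24697 ≃ 39.75303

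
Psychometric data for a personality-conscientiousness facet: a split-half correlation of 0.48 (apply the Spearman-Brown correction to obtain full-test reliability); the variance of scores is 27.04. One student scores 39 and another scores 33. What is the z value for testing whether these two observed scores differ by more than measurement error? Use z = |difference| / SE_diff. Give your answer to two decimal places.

SD = √27.04 ≃ 5.200
Full-length reliability (Spearman-Brown) = 2(0.48)/(1+0.48) ≃ 0.649
SEM = 5.200 × √(1 − 0.649) = 5.200 × √0.351 ≃ 5.200 × 0.593 ≃ 3.082
SE_diff = SEM × √2 ≃ 3.082 × 1.414 ≃ 4.359
z = |39 − 33| / 4.359 = 6 / 4.359 ≃ 1.376

1.38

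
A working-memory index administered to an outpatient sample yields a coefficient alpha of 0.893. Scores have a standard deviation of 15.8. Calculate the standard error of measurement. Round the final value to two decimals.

SEM = 15.800×√(1 − 0.893) ≈ 5.168

5.17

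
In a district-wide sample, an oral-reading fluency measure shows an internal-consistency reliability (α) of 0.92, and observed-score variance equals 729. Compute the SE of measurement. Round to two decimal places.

7.64

SD = √729 ≈ 27.0000
SEM = 27.0000*√(1 − 0.9200) ≈ 7.6368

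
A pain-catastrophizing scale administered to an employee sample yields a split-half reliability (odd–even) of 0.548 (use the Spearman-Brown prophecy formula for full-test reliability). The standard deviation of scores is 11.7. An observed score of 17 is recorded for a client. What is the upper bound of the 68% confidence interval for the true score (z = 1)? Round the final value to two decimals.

Spearman-Brown: r = 2(0.548) / (1 + 0.548) = 1.09600 / 1.54800 ≃ 0.70801
The standard error of measurement is 11.70000·√(1 − 0.70801) ≃ 11.70000·0.54036 ≃ 6.32222.
Half-width = 1·6.32222 ≃ 6.32222
Upper limit = 17 + 6.32222 ≃ 23.32222

23.32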